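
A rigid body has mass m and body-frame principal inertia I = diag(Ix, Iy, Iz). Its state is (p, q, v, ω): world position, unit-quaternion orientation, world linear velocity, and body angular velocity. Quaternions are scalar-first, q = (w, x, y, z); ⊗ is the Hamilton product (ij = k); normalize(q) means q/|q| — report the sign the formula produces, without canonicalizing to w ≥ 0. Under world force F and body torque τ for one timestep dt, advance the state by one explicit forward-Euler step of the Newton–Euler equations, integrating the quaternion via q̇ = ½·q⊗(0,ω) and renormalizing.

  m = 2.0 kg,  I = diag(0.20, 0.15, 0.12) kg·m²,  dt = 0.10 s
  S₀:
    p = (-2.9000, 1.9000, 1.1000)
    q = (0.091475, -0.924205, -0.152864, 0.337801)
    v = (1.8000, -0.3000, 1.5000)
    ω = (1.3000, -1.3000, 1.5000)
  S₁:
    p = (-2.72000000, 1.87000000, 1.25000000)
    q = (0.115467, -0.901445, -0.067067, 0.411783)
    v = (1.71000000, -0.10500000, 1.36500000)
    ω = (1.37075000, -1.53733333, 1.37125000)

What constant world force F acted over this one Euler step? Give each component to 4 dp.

Δv = v₁−v₀ = (-0.09000000, 0.19500000, -0.13500000)
m·(v₁−v₀)/dt = (-1.8000, 3.9000, -2.7000)

F = (-1.8000, 3.9000, -2.7000)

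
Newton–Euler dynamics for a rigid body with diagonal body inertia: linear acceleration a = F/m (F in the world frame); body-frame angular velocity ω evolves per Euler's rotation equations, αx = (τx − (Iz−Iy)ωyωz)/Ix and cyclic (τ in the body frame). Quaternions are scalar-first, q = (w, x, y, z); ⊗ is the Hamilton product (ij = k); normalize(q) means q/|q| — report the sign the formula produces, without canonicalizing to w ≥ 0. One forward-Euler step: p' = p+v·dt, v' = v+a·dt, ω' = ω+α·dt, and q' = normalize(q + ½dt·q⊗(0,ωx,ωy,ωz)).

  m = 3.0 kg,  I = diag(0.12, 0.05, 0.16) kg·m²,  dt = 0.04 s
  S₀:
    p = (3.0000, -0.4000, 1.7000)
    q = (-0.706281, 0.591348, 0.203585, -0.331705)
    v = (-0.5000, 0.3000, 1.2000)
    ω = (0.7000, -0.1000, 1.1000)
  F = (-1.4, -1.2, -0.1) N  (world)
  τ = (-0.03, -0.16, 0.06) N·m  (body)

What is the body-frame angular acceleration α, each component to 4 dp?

precession coupling ω×(Iω) = (-0.0121, -0.0308, 0.0049)
angular accel α = (-0.1492, -2.5840, 0.3444)

α = (-0.1492, -2.5840, 0.3444)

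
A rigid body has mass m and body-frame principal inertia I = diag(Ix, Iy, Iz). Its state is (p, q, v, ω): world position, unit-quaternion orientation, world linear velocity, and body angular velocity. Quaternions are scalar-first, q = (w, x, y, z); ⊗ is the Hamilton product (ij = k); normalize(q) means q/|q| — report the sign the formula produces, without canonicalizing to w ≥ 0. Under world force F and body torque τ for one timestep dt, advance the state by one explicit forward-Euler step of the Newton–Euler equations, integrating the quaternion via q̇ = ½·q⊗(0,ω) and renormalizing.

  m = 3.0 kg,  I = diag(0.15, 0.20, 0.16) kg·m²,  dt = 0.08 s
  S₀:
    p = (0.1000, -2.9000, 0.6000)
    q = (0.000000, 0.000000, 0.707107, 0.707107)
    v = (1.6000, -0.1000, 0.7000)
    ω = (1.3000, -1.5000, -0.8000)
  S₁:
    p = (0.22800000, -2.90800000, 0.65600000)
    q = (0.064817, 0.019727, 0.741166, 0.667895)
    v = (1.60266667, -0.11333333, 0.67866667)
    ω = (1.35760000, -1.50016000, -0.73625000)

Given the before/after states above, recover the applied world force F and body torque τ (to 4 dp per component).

velocity change Δv = (0.00266667, -0.01333333, -0.02133333)
F = m·Δv/dt = (0.1000, -0.5000, -0.8000)
Δω = ω₁−ω₀ = (0.05760000, -0.00016000, 0.06375000)
gyro term ω₀×Iω₀ = (-0.0480, 0.0104, -0.0975)
τ = I·(Δω/dt) + ω₀×(Iω₀) = (0.0600, 0.0100, 0.0300)

F = (0.1000, -0.5000, -0.8000)
τ = (0.0600, 0.0100, 0.0300)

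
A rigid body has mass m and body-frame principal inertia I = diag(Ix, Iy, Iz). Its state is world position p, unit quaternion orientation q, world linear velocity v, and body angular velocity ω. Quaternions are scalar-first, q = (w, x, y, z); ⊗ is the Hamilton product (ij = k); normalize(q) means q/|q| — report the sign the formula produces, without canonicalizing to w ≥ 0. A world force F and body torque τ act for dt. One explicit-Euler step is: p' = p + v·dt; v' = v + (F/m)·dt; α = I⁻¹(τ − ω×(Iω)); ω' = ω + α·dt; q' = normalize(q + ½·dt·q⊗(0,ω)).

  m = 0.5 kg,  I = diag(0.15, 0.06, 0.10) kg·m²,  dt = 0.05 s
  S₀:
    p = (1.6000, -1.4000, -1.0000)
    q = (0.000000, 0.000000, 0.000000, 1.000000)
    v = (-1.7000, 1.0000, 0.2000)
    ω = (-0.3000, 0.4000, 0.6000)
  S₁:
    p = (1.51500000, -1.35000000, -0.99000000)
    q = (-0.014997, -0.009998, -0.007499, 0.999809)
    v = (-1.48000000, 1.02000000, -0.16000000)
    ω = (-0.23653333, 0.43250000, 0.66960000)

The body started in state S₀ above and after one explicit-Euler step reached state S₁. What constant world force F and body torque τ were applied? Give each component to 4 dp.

ω₁ − ω₀ = (0.06346667, 0.03250000, 0.06960000)
gyro term ω₀×Iω₀ = (0.0096, -0.0090, 0.0108)
applied torque τ = (0.2000, 0.0300, 0.1500)
v₁ − v₀ = (0.22000000, 0.02000000, -0.36000000)
m·(v₁−v₀)/dt = (2.2000, 0.2000, -3.6000)

F = (2.2000, 0.2000, -3.6000)
τ = (0.2000, 0.0300, 0.1500)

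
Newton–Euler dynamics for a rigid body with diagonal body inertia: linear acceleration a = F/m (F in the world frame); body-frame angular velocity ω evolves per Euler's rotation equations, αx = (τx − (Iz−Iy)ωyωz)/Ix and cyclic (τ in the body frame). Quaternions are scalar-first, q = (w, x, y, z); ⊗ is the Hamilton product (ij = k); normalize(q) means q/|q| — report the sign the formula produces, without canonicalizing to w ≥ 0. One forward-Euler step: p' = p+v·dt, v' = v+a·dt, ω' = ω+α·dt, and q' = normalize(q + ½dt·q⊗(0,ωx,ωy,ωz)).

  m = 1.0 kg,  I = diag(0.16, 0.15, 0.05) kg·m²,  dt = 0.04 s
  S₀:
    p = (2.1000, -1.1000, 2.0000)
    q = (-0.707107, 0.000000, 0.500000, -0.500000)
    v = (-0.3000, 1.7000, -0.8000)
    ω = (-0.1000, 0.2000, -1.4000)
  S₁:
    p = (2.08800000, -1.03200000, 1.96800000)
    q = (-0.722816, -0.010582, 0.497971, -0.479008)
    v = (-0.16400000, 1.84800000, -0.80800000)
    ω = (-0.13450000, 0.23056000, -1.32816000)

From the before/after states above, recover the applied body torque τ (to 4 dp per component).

Δω = ω₁−ω₀ = (-0.03450000, 0.03056000, 0.07184000)
precession coupling = (0.0280, 0.0154, 0.0002)
τ = I·(Δω/dt) + ω₀×(Iω₀) = (-0.1100, 0.1300, 0.0900)

τ = (-0.1100, 0.1300, 0.0900)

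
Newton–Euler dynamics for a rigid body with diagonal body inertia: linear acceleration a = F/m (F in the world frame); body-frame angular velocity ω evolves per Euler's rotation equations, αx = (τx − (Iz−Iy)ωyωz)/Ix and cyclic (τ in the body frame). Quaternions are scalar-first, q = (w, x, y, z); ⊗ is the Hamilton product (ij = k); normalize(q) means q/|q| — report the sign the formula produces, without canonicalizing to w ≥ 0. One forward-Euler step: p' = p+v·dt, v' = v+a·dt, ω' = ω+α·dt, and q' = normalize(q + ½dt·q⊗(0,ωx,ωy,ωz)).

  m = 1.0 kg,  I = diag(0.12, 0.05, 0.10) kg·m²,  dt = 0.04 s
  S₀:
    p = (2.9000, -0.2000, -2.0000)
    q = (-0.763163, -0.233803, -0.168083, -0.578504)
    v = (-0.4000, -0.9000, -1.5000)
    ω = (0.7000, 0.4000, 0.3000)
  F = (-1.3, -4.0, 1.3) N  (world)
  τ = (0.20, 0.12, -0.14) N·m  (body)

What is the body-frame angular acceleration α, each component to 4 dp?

ω×(Iω) gyroscopic = (0.0060, 0.0042, -0.0196)
angular accel α = (1.6167, 2.3160, -1.2040)

α = (1.6167, 2.3160, -1.2040)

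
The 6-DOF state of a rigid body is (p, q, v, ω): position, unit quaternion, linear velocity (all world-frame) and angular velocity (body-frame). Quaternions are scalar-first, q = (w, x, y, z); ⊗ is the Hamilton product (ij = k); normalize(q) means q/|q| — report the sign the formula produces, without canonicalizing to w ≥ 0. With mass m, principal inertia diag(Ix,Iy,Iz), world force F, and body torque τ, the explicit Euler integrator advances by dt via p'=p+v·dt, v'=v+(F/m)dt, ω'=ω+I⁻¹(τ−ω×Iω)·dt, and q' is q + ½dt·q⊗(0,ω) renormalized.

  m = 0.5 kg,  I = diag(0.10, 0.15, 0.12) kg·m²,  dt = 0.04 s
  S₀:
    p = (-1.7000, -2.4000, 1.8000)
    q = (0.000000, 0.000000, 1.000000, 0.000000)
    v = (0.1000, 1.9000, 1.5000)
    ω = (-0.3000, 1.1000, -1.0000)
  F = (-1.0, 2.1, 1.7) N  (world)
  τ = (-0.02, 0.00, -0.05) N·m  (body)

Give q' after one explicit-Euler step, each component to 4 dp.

q' = (-0.0220, -0.0200, 0.9995, 0.0060)

Hamilton product q⊗(0,ω) = (-1.1000000, -1.0000000, 0.0000000, 0.3000000)
q' = normalize(q + ½dt·q⊗(0,ω)) = (-0.0220, -0.0200, 0.9995, 0.0060)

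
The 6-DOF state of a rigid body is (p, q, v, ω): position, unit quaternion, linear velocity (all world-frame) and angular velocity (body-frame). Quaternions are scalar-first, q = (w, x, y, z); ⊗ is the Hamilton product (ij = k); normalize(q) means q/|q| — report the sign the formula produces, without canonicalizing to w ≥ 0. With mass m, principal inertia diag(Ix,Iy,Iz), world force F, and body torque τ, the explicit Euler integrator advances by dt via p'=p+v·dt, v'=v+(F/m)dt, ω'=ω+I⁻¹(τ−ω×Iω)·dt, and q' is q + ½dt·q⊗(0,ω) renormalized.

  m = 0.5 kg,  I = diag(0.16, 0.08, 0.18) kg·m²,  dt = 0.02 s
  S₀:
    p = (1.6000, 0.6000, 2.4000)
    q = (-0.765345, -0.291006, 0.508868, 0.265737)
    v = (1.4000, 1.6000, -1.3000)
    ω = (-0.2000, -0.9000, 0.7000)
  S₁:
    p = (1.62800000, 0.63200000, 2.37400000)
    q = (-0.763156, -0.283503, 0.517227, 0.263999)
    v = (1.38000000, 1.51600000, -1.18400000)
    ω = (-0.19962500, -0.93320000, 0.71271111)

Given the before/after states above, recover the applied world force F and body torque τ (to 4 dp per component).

F = (-0.5000, -2.1000, 2.9000)
τ = (-0.0600, -0.1300, 0.1000)

Δv = v₁−v₀ = (-0.02000000, -0.08400000, 0.11600000)
F = m·Δv/dt = (-0.5000, -2.1000, 2.9000)
Δω = ω₁−ω₀ = (0.00037500, -0.03320000, 0.01271111)
gyro term ω₀×Iω₀ = (-0.0630, 0.0028, -0.0144)
τ = I·(Δω/dt) + ω₀×(Iω₀) = (-0.0600, -0.1300, 0.1000)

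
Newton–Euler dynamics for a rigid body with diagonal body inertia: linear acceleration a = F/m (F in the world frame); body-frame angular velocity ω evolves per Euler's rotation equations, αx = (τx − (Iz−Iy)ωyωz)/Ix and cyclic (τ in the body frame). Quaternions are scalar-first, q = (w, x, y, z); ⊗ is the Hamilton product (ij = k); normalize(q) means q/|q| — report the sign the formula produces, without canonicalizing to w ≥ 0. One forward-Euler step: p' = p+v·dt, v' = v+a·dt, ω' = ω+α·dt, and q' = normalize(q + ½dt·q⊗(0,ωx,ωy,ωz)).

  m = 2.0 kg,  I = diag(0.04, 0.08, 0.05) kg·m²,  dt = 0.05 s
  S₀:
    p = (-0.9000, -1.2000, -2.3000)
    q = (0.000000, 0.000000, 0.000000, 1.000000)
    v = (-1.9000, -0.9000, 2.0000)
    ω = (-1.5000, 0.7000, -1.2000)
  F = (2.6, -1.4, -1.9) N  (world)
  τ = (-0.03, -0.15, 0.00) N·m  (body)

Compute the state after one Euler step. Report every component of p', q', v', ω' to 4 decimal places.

p' = (-0.9950, -1.2450, -2.2000)
q' = (0.0300, -0.0175, -0.0375, 0.9987)
v' = (-1.8350, -0.9350, 1.9525)
ω' = (-1.5690, 0.6175, -1.1580)

new position p' = (-0.9950, -1.2450, -2.2000)
v' = v + a·dt = (-1.8350, -0.9350, 1.9525)
(τ − ω×Iω)/I = (-1.3800, -1.6500, 0.8400)
ω + α·dt = (-1.5690, 0.6175, -1.1580)
q⊗(0,ω) = (1.2000000, -0.7000000, -1.5000000, 0.0000000)
q' = normalize(q + ½dt·q⊗(0,ω)) = (0.0300, -0.0175, -0.0375, 0.9987)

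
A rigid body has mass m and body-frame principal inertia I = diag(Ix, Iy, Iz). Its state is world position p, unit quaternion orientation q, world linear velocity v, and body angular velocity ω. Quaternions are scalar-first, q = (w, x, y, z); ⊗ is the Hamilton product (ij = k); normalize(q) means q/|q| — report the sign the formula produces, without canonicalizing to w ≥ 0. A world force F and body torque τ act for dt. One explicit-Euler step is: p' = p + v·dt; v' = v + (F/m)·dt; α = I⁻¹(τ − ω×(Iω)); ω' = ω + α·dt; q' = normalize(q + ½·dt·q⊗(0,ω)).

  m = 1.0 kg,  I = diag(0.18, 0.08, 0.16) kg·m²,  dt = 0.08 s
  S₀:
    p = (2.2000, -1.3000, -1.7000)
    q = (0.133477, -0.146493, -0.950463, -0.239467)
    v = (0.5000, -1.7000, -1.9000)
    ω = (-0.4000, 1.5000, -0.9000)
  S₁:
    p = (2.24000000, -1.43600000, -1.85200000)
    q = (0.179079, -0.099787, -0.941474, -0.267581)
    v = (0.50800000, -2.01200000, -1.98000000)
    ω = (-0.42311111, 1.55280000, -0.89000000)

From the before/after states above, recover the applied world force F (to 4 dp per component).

F = (0.1000, -3.9000, -1.0000)

velocity change Δv = (0.00800000, -0.31200000, -0.08000000)
applied force F = (0.1000, -3.9000, -1.0000)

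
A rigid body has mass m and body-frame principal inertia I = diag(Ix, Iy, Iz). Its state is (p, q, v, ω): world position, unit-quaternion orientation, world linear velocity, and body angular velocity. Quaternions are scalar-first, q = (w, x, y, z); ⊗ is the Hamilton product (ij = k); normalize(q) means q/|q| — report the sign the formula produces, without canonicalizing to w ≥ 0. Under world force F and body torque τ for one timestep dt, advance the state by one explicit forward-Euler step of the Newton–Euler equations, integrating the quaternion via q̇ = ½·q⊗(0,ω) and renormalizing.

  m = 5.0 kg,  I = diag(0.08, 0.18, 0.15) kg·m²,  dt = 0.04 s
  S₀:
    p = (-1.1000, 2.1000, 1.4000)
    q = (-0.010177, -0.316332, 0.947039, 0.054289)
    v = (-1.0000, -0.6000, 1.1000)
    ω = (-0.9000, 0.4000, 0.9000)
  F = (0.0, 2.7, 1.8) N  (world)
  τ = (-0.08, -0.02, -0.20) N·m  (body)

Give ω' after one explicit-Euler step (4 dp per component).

ω' = (-0.9346, 0.3830, 0.8563)

ω×(Iω) gyroscopic = (-0.0108, 0.0567, -0.0360)
(τ − ω×Iω)/I = (-0.8650, -0.4261, -1.0933)
ω + α·dt = (-0.9346, 0.3830, 0.8563)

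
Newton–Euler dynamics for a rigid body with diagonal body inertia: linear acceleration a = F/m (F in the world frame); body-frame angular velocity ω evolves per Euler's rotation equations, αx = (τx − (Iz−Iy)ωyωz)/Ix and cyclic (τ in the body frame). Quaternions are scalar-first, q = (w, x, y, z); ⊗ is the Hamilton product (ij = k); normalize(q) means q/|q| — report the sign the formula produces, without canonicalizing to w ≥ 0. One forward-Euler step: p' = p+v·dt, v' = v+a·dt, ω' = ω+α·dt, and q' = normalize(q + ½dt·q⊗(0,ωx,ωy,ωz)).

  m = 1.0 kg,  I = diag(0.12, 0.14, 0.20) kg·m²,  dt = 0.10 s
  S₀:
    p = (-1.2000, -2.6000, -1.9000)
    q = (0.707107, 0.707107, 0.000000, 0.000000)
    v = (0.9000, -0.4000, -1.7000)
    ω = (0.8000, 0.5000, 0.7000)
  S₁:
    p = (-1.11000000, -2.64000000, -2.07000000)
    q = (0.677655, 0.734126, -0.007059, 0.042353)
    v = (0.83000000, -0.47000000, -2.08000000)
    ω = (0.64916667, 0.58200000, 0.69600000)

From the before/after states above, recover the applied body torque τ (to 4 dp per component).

τ = (-0.1600, 0.0700, 0.0000)

rate change Δω = (-0.15083333, 0.08200000, -0.00400000)
precession coupling = (0.0210, -0.0448, 0.0080)
I·α + gyro = (-0.1600, 0.0700, 0.0000)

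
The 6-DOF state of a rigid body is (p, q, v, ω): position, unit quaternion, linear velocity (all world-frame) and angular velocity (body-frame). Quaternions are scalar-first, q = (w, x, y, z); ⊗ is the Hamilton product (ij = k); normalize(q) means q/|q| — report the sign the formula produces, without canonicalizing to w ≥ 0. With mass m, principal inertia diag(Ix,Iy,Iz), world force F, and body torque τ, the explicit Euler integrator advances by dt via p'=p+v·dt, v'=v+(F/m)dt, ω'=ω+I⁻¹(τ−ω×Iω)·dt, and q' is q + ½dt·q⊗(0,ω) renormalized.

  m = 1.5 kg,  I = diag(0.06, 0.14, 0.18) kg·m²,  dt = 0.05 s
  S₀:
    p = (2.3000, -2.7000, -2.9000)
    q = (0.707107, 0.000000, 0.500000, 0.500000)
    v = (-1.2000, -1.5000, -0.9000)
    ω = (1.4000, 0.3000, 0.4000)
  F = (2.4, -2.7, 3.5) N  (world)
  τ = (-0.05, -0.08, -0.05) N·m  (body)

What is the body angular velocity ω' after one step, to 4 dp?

ω' = (1.3543, 0.2954, 0.3768)

α = I⁻¹(τ − ω×Iω) = (-0.9133, -0.0914, -0.4644)
ω + α·dt = (1.3543, 0.2954, 0.3768)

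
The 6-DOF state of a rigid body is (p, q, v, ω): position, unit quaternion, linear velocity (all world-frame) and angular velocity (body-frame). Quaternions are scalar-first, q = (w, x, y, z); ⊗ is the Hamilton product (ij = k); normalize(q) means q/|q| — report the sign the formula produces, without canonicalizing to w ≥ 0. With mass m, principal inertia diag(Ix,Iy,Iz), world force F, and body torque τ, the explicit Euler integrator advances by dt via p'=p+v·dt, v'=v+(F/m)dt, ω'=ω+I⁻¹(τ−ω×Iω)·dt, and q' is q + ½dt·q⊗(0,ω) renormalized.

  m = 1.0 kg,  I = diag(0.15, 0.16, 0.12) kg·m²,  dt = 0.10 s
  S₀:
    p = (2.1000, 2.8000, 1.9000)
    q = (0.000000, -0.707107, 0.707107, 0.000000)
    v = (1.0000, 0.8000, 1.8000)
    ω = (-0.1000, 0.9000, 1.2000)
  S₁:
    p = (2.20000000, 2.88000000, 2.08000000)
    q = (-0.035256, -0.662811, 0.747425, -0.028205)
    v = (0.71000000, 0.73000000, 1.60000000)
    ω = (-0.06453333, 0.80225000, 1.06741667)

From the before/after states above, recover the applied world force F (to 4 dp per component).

v₁ − v₀ = (-0.29000000, -0.07000000, -0.20000000)
F = m·Δv/dt = (-2.9000, -0.7000, -2.0000)

F = (-2.9000, -0.7000, -2.0000)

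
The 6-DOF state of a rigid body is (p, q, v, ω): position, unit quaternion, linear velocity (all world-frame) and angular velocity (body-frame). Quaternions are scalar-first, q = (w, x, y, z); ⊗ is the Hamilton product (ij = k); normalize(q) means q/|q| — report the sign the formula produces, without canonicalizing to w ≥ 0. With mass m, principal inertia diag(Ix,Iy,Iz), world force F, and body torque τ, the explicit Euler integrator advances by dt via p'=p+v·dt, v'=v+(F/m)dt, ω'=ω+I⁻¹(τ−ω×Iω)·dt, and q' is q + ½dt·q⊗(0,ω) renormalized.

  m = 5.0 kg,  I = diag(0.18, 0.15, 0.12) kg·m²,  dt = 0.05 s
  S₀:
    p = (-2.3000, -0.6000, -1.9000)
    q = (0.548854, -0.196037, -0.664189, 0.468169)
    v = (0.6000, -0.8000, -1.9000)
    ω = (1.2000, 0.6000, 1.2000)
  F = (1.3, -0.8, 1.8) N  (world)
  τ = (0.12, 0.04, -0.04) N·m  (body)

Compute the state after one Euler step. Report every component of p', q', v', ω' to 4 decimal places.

new position p' = (-2.2700, -0.6400, -1.9950)
new velocity v' = (0.6130, -0.8080, -1.8820)
ω×(Iω) gyroscopic = (-0.0216, 0.0864, -0.0216)
angular accel α = (0.7867, -0.3093, -0.1533)
ω' = ω + α·dt = (1.2393, 0.5845, 1.1923)
q⊗(0,ω) = (0.0719550, -0.4193034, 1.1263596, 1.3380294)
q' = normalize(q + ½dt·q⊗(0,ω)) = (0.5501, -0.2063, -0.6354, 0.5011)

p' = (-2.2700, -0.6400, -1.9950)
q' = (0.5501, -0.2063, -0.6354, 0.5011)
v' = (0.6130, -0.8080, -1.8820)
ω' = (1.2393, 0.5845, 1.1923)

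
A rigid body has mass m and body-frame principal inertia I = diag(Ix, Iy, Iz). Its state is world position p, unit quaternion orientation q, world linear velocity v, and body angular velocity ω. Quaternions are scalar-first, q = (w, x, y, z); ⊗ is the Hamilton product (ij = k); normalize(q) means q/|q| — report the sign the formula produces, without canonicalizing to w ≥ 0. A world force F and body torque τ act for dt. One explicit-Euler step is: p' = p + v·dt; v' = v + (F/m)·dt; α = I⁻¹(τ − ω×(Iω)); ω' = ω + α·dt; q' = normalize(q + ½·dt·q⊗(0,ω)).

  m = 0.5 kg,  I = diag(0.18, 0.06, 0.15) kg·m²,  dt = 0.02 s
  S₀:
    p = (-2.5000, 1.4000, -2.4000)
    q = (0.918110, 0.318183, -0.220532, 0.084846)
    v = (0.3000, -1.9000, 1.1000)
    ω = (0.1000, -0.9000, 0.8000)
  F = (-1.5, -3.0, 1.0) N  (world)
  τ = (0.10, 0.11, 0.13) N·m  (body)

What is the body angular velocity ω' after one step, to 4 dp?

ω' = (0.1183, -0.8641, 0.8159)

(τ − ω×Iω)/I = (0.9156, 1.7933, 0.7947)
ω + α·dt = (0.1183, -0.8641, 0.8159)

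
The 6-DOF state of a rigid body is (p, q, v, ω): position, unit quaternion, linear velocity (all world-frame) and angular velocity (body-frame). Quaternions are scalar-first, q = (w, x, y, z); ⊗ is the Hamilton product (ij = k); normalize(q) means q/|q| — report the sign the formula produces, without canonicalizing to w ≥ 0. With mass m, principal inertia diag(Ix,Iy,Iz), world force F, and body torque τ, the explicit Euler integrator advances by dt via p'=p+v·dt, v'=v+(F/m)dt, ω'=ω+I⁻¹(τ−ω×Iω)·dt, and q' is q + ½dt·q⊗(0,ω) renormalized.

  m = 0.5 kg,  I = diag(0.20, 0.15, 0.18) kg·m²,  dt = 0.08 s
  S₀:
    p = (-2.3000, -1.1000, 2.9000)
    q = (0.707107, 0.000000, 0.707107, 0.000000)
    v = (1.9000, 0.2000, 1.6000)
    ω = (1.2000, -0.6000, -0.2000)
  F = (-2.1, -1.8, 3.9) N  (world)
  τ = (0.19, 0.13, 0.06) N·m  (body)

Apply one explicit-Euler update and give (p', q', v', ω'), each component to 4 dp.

p' = (-2.1480, -1.0840, 3.0280)
q' = (0.7230, 0.0282, 0.6891, -0.0395)
v' = (1.5640, -0.0880, 2.2240)
ω' = (1.2746, -0.5281, -0.1893)

linear accel F/m = (-4.2000, -3.6000, 7.8000)
p' = p + v·dt = (-2.1480, -1.0840, 3.0280)
new velocity v' = (1.5640, -0.0880, 2.2240)
ω×(Iω) gyroscopic = (0.0036, -0.0048, 0.0360)
α = I⁻¹(τ − ω×Iω) = (0.9320, 0.8987, 0.1333)
ω' = ω + α·dt = (1.2746, -0.5281, -0.1893)
q⊗(0,ω) = (0.4242642, 0.7071070, -0.4242642, -0.9899498)
q + ½dt·q⊗(0,ω), renormalized = (0.7230, 0.0282, 0.6891, -0.0395)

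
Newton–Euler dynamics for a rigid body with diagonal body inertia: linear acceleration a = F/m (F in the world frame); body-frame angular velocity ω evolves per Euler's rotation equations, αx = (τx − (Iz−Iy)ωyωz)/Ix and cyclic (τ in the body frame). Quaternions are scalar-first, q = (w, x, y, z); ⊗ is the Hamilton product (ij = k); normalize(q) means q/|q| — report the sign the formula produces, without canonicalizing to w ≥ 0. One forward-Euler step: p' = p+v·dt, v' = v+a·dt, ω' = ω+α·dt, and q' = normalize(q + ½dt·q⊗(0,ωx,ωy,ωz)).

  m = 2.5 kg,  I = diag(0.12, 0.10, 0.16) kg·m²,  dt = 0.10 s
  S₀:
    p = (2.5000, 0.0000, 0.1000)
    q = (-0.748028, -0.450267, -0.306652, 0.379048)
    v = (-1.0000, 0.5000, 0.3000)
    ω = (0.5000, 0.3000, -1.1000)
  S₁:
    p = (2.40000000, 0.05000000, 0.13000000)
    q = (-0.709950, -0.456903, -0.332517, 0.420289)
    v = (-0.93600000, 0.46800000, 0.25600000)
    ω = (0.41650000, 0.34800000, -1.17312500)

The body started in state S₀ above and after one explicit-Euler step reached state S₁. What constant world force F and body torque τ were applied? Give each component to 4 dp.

Δv = v₁−v₀ = (0.06400000, -0.03200000, -0.04400000)
m·(v₁−v₀)/dt = (1.6000, -0.8000, -1.1000)
rate change Δω = (-0.08350000, 0.04800000, -0.07312500)
ω₀×(Iω₀) = (-0.0198, 0.0220, -0.0030)
τ = I·(Δω/dt) + ω₀×(Iω₀) = (-0.1200, 0.0700, -0.1200)

F = (1.6000, -0.8000, -1.1000)
τ = (-0.1200, 0.0700, -0.1200)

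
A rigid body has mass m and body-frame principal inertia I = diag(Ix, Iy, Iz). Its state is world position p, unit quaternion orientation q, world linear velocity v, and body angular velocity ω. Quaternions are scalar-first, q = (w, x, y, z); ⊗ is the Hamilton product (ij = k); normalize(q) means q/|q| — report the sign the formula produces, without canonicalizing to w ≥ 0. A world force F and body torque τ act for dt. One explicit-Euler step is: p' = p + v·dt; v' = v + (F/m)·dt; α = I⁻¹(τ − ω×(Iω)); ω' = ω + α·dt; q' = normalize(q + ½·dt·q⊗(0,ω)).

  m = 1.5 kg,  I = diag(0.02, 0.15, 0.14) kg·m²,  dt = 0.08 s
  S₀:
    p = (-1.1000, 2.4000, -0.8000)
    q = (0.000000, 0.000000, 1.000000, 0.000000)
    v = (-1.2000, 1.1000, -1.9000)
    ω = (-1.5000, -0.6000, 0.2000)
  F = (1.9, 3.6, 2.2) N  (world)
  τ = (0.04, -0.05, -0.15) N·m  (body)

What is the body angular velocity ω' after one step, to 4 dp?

ω' = (-1.3448, -0.6459, 0.0474)

gyro term ω×Iω = (0.0012, 0.0360, 0.1170)
angular accel α = (1.9400, -0.5733, -1.9071)
new body rate ω' = (-1.3448, -0.6459, 0.0474)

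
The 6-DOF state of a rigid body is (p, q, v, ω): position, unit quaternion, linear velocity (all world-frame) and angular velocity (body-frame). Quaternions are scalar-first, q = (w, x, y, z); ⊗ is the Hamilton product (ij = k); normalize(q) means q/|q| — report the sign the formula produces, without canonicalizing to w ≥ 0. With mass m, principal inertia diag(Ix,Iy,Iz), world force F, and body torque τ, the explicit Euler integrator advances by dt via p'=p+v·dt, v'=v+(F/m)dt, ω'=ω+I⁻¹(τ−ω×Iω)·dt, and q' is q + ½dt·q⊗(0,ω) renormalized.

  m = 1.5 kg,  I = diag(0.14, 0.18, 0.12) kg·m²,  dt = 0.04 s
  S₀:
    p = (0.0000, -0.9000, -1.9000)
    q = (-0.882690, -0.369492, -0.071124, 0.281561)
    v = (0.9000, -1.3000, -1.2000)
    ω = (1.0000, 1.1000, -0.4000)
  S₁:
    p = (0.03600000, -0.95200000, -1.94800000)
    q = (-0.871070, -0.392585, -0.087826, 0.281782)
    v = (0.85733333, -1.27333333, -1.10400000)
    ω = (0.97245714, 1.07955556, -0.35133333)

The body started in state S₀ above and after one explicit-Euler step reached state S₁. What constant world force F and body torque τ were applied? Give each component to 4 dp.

F = (-1.6000, 1.0000, 3.6000)
τ = (-0.0700, -0.1000, 0.1900)

rate change Δω = (-0.02754286, -0.02044444, 0.04866667)
ω₀×(Iω₀) = (0.0264, -0.0080, 0.0440)
applied torque τ = (-0.0700, -0.1000, 0.1900)
Δv = v₁−v₀ = (-0.04266667, 0.02666667, 0.09600000)
F = m·Δv/dt = (-1.6000, 1.0000, 3.6000)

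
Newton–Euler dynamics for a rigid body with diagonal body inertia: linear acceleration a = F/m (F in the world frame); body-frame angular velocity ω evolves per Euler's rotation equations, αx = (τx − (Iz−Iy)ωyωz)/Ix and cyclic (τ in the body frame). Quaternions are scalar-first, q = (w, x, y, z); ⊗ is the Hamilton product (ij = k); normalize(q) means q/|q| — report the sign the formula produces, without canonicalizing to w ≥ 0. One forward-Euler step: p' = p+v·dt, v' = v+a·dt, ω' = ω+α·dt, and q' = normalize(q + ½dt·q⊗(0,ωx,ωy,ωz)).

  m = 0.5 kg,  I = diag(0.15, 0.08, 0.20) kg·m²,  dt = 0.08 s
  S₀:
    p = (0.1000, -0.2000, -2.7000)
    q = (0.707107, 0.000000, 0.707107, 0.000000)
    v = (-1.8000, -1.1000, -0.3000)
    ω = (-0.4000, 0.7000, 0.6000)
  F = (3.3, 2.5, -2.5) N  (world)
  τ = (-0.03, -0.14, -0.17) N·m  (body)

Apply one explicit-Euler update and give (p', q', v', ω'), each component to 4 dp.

p' = (-0.0440, -0.2880, -2.7240)
q' = (0.6868, 0.0057, 0.7263, 0.0283)
v' = (-1.2720, -0.7000, -0.7000)
ω' = (-0.4429, 0.5480, 0.5242)

new position p' = (-0.0440, -0.2880, -2.7240)
v' = v + a·dt = (-1.2720, -0.7000, -0.7000)
gyro term ω×Iω = (0.0504, 0.0120, 0.0196)
α = I⁻¹(τ − ω×Iω) = (-0.5360, -1.9000, -0.9480)
ω + α·dt = (-0.4429, 0.5480, 0.5242)
Hamilton product q⊗(0,ω) = (-0.4949749, 0.1414214, 0.4949749, 0.7071070)
updated quaternion q' = (0.6868, 0.0057, 0.7263, 0.0283)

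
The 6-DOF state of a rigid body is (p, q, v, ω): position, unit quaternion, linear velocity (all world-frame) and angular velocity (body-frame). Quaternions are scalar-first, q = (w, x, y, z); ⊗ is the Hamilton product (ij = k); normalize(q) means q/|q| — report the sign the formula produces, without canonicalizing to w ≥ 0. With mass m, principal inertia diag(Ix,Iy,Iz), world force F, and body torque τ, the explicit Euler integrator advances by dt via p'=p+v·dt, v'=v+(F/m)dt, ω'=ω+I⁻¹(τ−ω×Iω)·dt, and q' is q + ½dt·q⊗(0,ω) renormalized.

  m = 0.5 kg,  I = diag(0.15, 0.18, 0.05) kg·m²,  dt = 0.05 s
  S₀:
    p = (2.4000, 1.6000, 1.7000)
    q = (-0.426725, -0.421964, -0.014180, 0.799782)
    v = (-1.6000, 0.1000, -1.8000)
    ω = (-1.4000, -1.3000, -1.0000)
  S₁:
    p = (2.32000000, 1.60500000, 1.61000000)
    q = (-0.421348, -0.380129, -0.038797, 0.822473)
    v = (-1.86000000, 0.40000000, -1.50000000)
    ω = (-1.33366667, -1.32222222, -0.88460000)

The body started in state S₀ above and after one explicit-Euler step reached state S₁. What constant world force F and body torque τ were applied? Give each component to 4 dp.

F = (-2.6000, 3.0000, 3.0000)
τ = (0.0300, 0.0600, 0.1700)

Δv = v₁−v₀ = (-0.26000000, 0.30000000, 0.30000000)
m·(v₁−v₀)/dt = (-2.6000, 3.0000, 3.0000)
rate change Δω = (0.06633333, -0.02222222, 0.11540000)
precession coupling = (-0.1690, 0.1400, 0.0546)
τ = I·(Δω/dt) + ω₀×(Iω₀) = (0.0300, 0.0600, 0.1700)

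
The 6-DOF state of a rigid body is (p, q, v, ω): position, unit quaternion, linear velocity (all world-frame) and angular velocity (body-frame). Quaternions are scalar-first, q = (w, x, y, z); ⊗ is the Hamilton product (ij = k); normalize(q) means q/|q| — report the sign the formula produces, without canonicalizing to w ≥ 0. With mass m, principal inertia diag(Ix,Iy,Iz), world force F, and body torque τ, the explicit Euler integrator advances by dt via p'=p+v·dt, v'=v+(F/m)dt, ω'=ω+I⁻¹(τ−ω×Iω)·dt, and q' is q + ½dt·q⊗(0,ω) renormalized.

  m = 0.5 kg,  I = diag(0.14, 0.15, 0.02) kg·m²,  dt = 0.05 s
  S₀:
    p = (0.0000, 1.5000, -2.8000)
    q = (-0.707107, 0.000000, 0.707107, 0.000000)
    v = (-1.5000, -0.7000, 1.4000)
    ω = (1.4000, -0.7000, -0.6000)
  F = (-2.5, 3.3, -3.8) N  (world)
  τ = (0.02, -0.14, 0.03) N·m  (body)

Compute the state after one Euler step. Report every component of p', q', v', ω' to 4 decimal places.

p' = p + v·dt = (-0.0750, 1.4650, -2.7300)
v + (F/m)dt = (-1.7500, -0.3700, 1.0200)
angular accel α = (0.5329, -0.2613, 1.9900)
ω' = ω + α·dt = (1.4266, -0.7131, -0.5005)
2q̇ = q⊗(0,ω) = (0.4949749, -1.4142140, 0.4949749, -0.5656856)
q' = normalize(q + ½dt·q⊗(0,ω)) = (-0.6941, -0.0353, 0.7189, -0.0141)

p' = (-0.0750, 1.4650, -2.7300)
q' = (-0.6941, -0.0353, 0.7189, -0.0141)
v' = (-1.7500, -0.3700, 1.0200)
ω' = (1.4266, -0.7131, -0.5005)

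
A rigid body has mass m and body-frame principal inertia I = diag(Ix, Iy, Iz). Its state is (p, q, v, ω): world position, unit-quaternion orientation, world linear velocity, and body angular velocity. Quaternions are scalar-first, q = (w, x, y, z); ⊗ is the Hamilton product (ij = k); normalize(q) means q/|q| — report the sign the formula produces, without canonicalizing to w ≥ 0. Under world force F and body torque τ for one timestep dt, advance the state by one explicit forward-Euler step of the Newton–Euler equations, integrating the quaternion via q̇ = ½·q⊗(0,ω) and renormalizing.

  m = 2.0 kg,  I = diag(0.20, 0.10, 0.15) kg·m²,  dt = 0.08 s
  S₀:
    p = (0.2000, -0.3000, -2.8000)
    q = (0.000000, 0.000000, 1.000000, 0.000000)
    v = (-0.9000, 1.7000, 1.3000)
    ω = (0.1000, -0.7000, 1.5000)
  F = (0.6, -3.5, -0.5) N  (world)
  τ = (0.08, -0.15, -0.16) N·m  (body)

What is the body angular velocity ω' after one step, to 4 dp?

angular accel α = (0.6625, -1.5750, -1.1133)
ω + α·dt = (0.1530, -0.8260, 1.4109)

ω' = (0.1530, -0.8260, 1.4109)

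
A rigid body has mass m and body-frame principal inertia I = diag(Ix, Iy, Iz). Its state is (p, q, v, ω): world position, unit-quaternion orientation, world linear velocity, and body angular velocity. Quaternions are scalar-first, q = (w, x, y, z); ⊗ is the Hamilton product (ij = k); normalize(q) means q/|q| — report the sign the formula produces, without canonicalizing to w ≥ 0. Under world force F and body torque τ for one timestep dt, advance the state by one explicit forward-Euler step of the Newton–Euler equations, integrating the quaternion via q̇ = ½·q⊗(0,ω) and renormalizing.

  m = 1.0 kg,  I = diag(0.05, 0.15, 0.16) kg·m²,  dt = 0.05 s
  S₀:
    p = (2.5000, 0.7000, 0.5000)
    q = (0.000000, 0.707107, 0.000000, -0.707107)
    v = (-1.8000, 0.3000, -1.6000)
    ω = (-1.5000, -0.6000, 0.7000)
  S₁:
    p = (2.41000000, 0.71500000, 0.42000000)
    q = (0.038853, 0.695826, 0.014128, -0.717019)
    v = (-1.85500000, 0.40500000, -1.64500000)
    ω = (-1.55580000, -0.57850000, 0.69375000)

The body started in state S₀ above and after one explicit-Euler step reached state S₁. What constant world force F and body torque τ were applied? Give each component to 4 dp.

Δω = ω₁−ω₀ = (-0.05580000, 0.02150000, -0.00625000)
precession coupling = (-0.0042, 0.1155, 0.0900)
I·α + gyro = (-0.0600, 0.1800, 0.0700)
Δv = v₁−v₀ = (-0.05500000, 0.10500000, -0.04500000)
F = m·Δv/dt = (-1.1000, 2.1000, -0.9000)

F = (-1.1000, 2.1000, -0.9000)
τ = (-0.0600, 0.1800, 0.0700)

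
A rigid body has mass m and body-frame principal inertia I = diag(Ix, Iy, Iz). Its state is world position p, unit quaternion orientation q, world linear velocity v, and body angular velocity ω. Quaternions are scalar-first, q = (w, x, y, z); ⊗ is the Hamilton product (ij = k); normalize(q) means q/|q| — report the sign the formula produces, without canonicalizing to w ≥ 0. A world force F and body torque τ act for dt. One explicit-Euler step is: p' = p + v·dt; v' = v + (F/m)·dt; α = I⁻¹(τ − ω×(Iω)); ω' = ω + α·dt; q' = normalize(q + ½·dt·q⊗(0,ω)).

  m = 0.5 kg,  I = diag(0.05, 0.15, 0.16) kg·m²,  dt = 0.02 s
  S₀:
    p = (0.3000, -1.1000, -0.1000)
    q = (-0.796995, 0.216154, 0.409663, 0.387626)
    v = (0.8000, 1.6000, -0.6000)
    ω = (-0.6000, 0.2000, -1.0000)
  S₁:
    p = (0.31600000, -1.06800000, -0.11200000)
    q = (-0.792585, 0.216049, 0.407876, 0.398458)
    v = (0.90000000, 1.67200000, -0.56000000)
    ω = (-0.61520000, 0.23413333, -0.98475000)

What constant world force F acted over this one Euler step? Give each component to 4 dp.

Δv = v₁−v₀ = (0.10000000, 0.07200000, 0.04000000)
m·(v₁−v₀)/dt = (2.5000, 1.8000, 1.0000)

F = (2.5000, 1.8000, 1.0000)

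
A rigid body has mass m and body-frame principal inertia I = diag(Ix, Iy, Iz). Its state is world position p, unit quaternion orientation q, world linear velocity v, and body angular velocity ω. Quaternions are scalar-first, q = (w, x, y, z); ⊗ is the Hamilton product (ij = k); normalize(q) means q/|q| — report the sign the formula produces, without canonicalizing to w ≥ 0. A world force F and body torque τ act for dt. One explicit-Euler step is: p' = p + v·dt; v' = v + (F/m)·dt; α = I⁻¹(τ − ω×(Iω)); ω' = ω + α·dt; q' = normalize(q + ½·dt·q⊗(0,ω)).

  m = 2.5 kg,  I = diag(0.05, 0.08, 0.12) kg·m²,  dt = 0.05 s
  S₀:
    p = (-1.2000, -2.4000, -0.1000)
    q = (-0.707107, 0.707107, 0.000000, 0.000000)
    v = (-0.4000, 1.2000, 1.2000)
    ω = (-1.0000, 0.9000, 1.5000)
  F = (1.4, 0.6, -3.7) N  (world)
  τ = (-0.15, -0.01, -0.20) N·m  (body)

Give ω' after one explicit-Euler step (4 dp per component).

(τ − ω×Iω)/I = (-4.0800, -1.4375, -1.4417)
ω + α·dt = (-1.2040, 0.8281, 1.4279)

ω' = (-1.2040, 0.8281, 1.4279)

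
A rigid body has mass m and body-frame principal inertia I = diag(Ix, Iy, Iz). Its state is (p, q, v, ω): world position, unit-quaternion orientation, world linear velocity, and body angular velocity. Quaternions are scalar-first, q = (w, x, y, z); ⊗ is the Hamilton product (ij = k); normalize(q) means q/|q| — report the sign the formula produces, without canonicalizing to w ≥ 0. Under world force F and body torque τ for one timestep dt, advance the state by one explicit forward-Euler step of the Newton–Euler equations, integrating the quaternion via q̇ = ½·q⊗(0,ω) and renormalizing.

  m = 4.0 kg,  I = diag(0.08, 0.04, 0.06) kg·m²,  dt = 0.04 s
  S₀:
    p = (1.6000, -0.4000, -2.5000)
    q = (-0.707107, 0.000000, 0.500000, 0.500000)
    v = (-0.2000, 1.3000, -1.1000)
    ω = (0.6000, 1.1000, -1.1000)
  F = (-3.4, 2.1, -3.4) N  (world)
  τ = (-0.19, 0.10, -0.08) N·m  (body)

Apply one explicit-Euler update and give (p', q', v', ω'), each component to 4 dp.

(τ − ω×Iω)/I = (-2.0725, 2.8300, -0.8933)
ω + α·dt = (0.5171, 1.2132, -1.1357)
q⊗(0,ω) = (0.0000000, -1.5242642, -0.4778177, 0.4778177)
q' = normalize(q + ½dt·q⊗(0,ω)) = (-0.7067, -0.0305, 0.4902, 0.5093)
a = F/m = (-0.8500, 0.5250, -0.8500)
p + v·dt = (1.5920, -0.3480, -2.5440)
v + (F/m)dt = (-0.2340, 1.3210, -1.1340)

p' = (1.5920, -0.3480, -2.5440)
q' = (-0.7067, -0.0305, 0.4902, 0.5093)
v' = (-0.2340, 1.3210, -1.1340)
ω' = (0.5171, 1.2132, -1.1357)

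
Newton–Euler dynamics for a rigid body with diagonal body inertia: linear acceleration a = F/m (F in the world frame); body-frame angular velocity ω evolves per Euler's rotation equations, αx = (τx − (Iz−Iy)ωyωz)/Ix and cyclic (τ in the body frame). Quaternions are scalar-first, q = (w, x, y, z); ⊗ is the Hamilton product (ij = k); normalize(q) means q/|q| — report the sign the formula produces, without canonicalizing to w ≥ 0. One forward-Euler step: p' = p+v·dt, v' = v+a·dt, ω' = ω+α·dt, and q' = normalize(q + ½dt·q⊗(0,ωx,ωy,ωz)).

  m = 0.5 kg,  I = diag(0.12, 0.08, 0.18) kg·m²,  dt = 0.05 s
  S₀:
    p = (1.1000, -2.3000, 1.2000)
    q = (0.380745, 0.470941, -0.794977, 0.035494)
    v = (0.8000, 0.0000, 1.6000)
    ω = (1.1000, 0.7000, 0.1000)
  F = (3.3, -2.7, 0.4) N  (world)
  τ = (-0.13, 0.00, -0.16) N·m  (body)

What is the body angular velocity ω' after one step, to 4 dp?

ω' = (1.0429, 0.7041, 0.0641)

gyro term ω×Iω = (0.0070, -0.0066, -0.0308)
(τ − ω×Iω)/I = (-1.1417, 0.0825, -0.7178)
new body rate ω' = (1.0429, 0.7041, 0.0641)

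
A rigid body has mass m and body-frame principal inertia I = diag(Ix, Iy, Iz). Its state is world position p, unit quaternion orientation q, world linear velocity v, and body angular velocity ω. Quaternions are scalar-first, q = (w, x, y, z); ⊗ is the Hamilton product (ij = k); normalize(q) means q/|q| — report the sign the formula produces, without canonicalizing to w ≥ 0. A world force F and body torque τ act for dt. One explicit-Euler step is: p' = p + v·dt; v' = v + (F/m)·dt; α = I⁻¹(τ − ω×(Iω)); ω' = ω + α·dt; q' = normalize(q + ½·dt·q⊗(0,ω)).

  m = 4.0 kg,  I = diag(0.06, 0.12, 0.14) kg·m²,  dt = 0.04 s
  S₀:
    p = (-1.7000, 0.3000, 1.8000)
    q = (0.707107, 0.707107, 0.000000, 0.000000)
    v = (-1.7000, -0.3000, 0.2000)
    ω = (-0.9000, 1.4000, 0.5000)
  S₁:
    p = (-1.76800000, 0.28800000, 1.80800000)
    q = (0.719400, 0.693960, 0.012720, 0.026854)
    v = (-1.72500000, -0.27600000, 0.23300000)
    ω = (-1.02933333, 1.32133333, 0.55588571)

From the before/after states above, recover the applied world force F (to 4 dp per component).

F = (-2.5000, 2.4000, 3.3000)

velocity change Δv = (-0.02500000, 0.02400000, 0.03300000)
F = m·Δv/dt = (-2.5000, 2.4000, 3.3000)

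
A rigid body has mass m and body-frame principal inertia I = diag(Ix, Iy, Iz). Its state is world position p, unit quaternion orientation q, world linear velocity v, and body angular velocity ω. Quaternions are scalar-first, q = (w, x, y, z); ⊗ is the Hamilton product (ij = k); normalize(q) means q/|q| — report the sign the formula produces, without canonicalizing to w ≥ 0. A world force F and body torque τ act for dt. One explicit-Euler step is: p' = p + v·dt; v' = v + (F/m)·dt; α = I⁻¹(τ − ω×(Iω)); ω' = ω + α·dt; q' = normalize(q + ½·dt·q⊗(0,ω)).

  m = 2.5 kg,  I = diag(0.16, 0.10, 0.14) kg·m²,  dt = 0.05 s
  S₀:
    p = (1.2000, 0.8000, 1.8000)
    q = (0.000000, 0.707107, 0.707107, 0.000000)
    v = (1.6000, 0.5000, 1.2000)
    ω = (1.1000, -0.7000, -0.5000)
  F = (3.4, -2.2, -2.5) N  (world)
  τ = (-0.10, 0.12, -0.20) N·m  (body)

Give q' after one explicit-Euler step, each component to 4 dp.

q' = (-0.0071, 0.6978, 0.7155, -0.0318)

2q̇ = q⊗(0,ω) = (-0.2828428, -0.3535535, 0.3535535, -1.2727926)
q' = normalize(q + ½dt·q⊗(0,ω)) = (-0.0071, 0.6978, 0.7155, -0.0318)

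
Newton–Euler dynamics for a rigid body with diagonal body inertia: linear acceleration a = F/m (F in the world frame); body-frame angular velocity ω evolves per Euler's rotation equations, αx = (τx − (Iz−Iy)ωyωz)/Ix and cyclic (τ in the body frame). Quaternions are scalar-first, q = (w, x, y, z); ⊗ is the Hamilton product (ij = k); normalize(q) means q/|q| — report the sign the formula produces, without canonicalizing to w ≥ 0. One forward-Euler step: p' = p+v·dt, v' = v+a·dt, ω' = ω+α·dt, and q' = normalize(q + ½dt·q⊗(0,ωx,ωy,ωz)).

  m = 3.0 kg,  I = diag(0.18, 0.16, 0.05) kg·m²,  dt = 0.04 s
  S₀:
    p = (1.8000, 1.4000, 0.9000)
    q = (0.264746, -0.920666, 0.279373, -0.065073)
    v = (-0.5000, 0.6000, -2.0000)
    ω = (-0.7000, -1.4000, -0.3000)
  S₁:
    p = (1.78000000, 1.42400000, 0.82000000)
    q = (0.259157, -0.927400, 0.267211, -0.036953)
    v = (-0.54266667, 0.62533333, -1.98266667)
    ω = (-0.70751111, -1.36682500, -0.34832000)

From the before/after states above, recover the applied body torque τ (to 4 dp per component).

rate change Δω = (-0.00751111, 0.03317500, -0.04832000)
precession coupling = (-0.0462, 0.0273, -0.0196)
τ = I·(Δω/dt) + ω₀×(Iω₀) = (-0.0800, 0.1600, -0.0800)

τ = (-0.0800, 0.1600, -0.0800)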